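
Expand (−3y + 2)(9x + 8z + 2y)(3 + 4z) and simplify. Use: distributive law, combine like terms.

−81xy − 108xyz − 56yz − 96yz^2 − 18y^2 − 24y^2z + 54x + 72xz + 48z + 64z^2 + 12y

(−3y + 2)(9x + 8z + 2y)(3 + 4z)
= (−27xy − 24yz − 6y^2 + 18x + 16z + 4y)(3 + 4z)    [distributive law]
= −81xy − 108xyz − 72yz − 96yz^2 − 18y^2 − 24y^2z + 54x + 72xz + 48z + 64z^2 + 12y + 16yz    [distributive law]
= −81xy − 108xyz − 56yz − 96yz^2 − 18y^2 − 24y^2z + 54x + 72xz + 48z + 64z^2 + 12y    [combine like terms]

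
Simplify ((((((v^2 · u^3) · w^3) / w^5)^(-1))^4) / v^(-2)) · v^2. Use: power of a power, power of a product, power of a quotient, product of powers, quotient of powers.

u^(-12)v^(-4)w^8

((((((v^2 · u^3) · w^3) / w^5)^(-1))^4) / v^(-2)) · v^2
= (((((v^2 · u^3) · w^3) / w^5)^(-4)) / v^(-2)) · v^2    [power of a power]
= (((((v^2 · u^3) · w^3)^(-4)) / ((w^5)^(-4))) / v^(-2)) · v^2    [power of a quotient]
= (((((v^2 · u^3)^(-4)) · ((w^3)^(-4))) / ((w^5)^(-4))) / v^(-2)) · v^2    [power of a product]
= ((((((v^2)^(-4)) · ((u^3)^(-4))) · ((w^3)^(-4))) / ((w^5)^(-4))) / v^(-2)) · v^2    [power of a product]
= ((((v^(-8) · ((u^3)^(-4))) · ((w^3)^(-4))) / ((w^5)^(-4))) / v^(-2)) · v^2    [power of a power]
= ((((v^(-8) · u^(-12)) · ((w^3)^(-4))) / ((w^5)^(-4))) / v^(-2)) · v^2    [power of a power]
= ((((v^(-8) · u^(-12)) · w^(-12)) / ((w^5)^(-4))) / v^(-2)) · v^2    [power of a power]
= ((((v^(-8) · u^(-12)) · w^(-12)) / w^(-20)) / v^(-2)) · v^2    [power of a power]
= u^(-12)v^(-4)w^8    [quotient of powers; product of powers]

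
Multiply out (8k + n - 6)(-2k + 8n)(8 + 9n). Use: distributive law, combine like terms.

-128k^2 - 144k^2n + 604kn + 558kn^2 - 368n^2 + 72n^3 + 96k - 384n

(8k + n - 6)(-2k + 8n)(8 + 9n)
= (-16k^2 + 64kn - 2kn + 8n^2 + 12k - 48n)(8 + 9n)    [distributive law]
= (-16k^2 + 62kn + 8n^2 + 12k - 48n)(8 + 9n)    [combine like terms]
= -128k^2 - 144k^2n + 496kn + 558kn^2 + 64n^2 + 72n^3 + 96k + 108kn - 384n - 432n^2    [distributive law]
= -128k^2 - 144k^2n + 604kn + 558kn^2 - 368n^2 + 72n^3 + 96k - 384n    [combine like terms]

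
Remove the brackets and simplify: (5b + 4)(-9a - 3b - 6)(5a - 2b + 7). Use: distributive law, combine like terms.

-225a^2b + 15ab^2 - 453ab + 30b^3 - 21b^2 - 246b - 180a^2 - 372a - 168

(5b + 4)(-9a - 3b - 6)(5a - 2b + 7)
= (-45ab - 15b^2 - 30b - 36a - 12b - 24)(5a - 2b + 7)    [distributive law]
= (-45ab - 15b^2 - 42b - 36a - 24)(5a - 2b + 7)    [combine like terms]
= -225a^2b + 90ab^2 - 315ab - 75ab^2 + 30b^3 - 105b^2 - 210ab + 84b^2 - 294b - 180a^2 + 72ab - 252a - 120a + 48b - 168    [distributive law]
= -225a^2b + 15ab^2 - 453ab + 30b^3 - 21b^2 - 246b - 180a^2 - 372a - 168    [combine like terms]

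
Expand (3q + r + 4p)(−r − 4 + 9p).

(3q + r + 4p)(−r − 4 + 9p)
= −3qr − 12q + 27pq − r^2 − 4r + 9pr − 4pr − 16p + 36p^2    [distributive law]
= −3qr − 12q + 27pq − r^2 − 4r + 5pr − 16p + 36p^2    [combine like terms]

−3qr − 12q + 27pq − r^2 − 4r + 5pr − 16p + 36p^2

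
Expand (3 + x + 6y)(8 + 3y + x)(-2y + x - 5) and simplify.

-333y - 31x - 120 - 204y^2 - 10xy + 6x^2 + 7x^2y + x^3 - 36y^3

(3 + x + 6y)(8 + 3y + x)(-2y + x - 5)
= (24 + 9y + 3x + 8x + 3xy + x^2 + 48y + 18y^2 + 6xy)(-2y + x - 5)    [distributive law]
= (24 + 57y + 11x + 9xy + x^2 + 18y^2)(-2y + x - 5)    [combine like terms]
= -48y + 24x - 120 - 114y^2 + 57xy - 285y - 22xy + 11x^2 - 55x - 18xy^2 + 9x^2y - 45xy - 2x^2y + x^3 - 5x^2 - 36y^3 + 18xy^2 - 90y^2    [distributive law]
= -333y - 31x - 120 - 204y^2 - 10xy + 6x^2 + 7x^2y + x^3 - 36y^3    [combine like terms]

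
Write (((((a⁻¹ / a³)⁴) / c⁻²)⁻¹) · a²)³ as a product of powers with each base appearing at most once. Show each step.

(((((a⁻¹ / a³)⁴) / c⁻²)⁻¹) · a²)³
= (((((a⁻¹ / a³)⁴) / c⁻²)⁻¹)³) · ((a²)³)    [power of a product]
= ((((a⁻¹ / a³)⁴) / c⁻²)⁻³) · ((a²)³)    [power of a power]
= ((((a⁻¹ / a³)⁴)⁻³) / ((c⁻²)⁻³)) · ((a²)³)    [power of a quotient]
= (((a⁻¹ / a³)⁻¹²) / ((c⁻²)⁻³)) · ((a²)³)    [power of a power]
= ((((a⁻¹)⁻¹²) / ((a³)⁻¹²)) / ((c⁻²)⁻³)) · ((a²)³)    [power of a quotient]
= ((a¹² / ((a³)⁻¹²)) / ((c⁻²)⁻³)) · ((a²)³)    [power of a power]
= ((a¹² / a⁻³⁶) / ((c⁻²)⁻³)) · ((a²)³)    [power of a power]
= (a⁴⁸ / ((c⁻²)⁻³)) · ((a²)³)    [quotient of powers]
= (a⁴⁸ / c⁶) · ((a²)³)    [power of a power]
= (a⁴⁸ / c⁶) · a⁶    [power of a power]
= a⁵⁴·c⁻⁶    [quotient of powers; product of powers]

a⁵⁴·c⁻⁶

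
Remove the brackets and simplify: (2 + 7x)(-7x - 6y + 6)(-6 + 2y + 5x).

-108x + 248xy + 434x^2 + 96y - 24y^2 - 72 - 308x^2y - 245x^3 - 84xy^2

(2 + 7x)(-7x - 6y + 6)(-6 + 2y + 5x)
= (-14x - 12y + 12 - 49x^2 - 42xy + 42x)(-6 + 2y + 5x)    [distributive law]
= (28x - 12y + 12 - 49x^2 - 42xy)(-6 + 2y + 5x)    [combine like terms]
= -168x + 56xy + 140x^2 + 72y - 24y^2 - 60xy - 72 + 24y + 60x + 294x^2 - 98x^2y - 245x^3 + 252xy - 84xy^2 - 210x^2y    [distributive law]
= -108x + 248xy + 434x^2 + 96y - 24y^2 - 72 - 308x^2y - 245x^3 - 84xy^2    [combine like terms]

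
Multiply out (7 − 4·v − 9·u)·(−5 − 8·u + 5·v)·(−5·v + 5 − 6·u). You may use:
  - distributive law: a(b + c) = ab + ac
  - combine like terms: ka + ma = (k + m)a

450·v − 175 + 155·u − 340·u·v + 426·u^2 − 375·v^2 + 185·u·v^2 − 282·u^2·v + 100·v^3 − 432·u^3

(7 − 4·v − 9·u)·(−5 − 8·u + 5·v)·(−5·v + 5 − 6·u)
= (−35 − 56·u + 35·v + 20·v + 32·u·v − 20·v^2 + 45·u + 72·u^2 − 45·u·v)·(−5·v + 5 − 6·u)    [distributive law]
= (−35 − 11·u + 55·v − 13·u·v − 20·v^2 + 72·u^2)·(−5·v + 5 − 6·u)    [combine like terms]
= 175·v − 175 + 210·u + 55·u·v − 55·u + 66·u^2 − 275·v^2 + 275·v − 330·u·v + 65·u·v^2 − 65·u·v + 78·u^2·v + 100·v^3 − 100·v^2 + 120·u·v^2 − 360·u^2·v + 360·u^2 − 432·u^3    [distributive law]
= 450·v − 175 + 155·u − 340·u·v + 426·u^2 − 375·v^2 + 185·u·v^2 − 282·u^2·v + 100·v^3 − 432·u^3    [combine like terms]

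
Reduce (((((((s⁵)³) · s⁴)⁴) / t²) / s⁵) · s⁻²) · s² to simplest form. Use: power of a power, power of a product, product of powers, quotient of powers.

s⁷¹t⁻²

(((((((s⁵)³) · s⁴)⁴) / t²) / s⁵) · s⁻²) · s²
= (((((((s⁵)³)⁴) · ((s⁴)⁴)) / t²) / s⁵) · s⁻²) · s²    [power of a product]
= ((((((s⁵)¹²) · ((s⁴)⁴)) / t²) / s⁵) · s⁻²) · s²    [power of a power]
= ((((s⁶⁰ · ((s⁴)⁴)) / t²) / s⁵) · s⁻²) · s²    [power of a power]
= ((((s⁶⁰ · s¹⁶) / t²) / s⁵) · s⁻²) · s²    [power of a power]
= (((s⁷⁶ / t²) / s⁵) · s⁻²) · s²    [product of powers]
= s⁷¹t⁻²    [quotient of powers; product of powers]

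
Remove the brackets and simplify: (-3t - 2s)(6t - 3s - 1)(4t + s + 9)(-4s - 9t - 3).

558st^3 + 648t^4 + 1566t^3 - 69s^2t^2 + 834st^2 + 207t^2 - 138s^3t - 503s^2t - 222st - 81t - 24s^4 - 242s^3 - 240s^2 - 54s

(-3t - 2s)(6t - 3s - 1)(4t + s + 9)(-4s - 9t - 3)
= (-18t^2 + 9st + 3t - 12st + 6s^2 + 2s)(4t + s + 9)(-4s - 9t - 3)    [distributive law]
= (-18t^2 - 3st + 3t + 6s^2 + 2s)(4t + s + 9)(-4s - 9t - 3)    [combine like terms]
= (-72t^3 - 18st^2 - 162t^2 - 12st^2 - 3s^2t - 27st + 12t^2 + 3st + 27t + 24s^2t + 6s^3 + 54s^2 + 8st + 2s^2 + 18s)(-4s - 9t - 3)    [distributive law]
= (-72t^3 - 30st^2 - 150t^2 + 21s^2t - 16st + 27t + 6s^3 + 56s^2 + 18s)(-4s - 9t - 3)    [combine like terms]
= 288st^3 + 648t^4 + 216t^3 + 120s^2t^2 + 270st^3 + 90st^2 + 600st^2 + 1350t^3 + 450t^2 - 84s^3t - 189s^2t^2 - 63s^2t + 64s^2t + 144st^2 + 48st - 108st - 243t^2 - 81t - 24s^4 - 54s^3t - 18s^3 - 224s^3 - 504s^2t - 168s^2 - 72s^2 - 162st - 54s    [distributive law]
= 558st^3 + 648t^4 + 1566t^3 - 69s^2t^2 + 834st^2 + 207t^2 - 138s^3t - 503s^2t - 222st - 81t - 24s^4 - 242s^3 - 240s^2 - 54s    [combine like terms]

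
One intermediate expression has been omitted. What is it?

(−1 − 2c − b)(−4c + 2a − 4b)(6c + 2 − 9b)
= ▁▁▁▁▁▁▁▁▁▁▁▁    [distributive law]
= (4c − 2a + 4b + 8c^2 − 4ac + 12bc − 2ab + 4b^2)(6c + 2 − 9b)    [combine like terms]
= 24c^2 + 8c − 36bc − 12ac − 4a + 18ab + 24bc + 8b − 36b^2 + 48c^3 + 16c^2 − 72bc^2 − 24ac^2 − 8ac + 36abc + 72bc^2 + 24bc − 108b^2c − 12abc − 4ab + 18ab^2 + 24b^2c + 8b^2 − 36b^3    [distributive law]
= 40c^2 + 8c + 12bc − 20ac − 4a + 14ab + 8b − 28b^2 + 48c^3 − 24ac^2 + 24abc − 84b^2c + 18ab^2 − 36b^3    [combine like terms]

Applying distributive law to the line above:

(4c − 2a + 4b + 8c^2 − 4ac + 8bc + 4bc − 2ab + 4b^2)(6c + 2 − 9b)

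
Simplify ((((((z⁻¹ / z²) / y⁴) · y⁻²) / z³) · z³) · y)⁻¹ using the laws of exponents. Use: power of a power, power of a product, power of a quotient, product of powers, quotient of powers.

((((((z⁻¹ / z²) / y⁴) · y⁻²) / z³) · z³) · y)⁻¹
= ((((((z⁻¹ / z²) / y⁴) · y⁻²) / z³) · z³)⁻¹) · (y⁻¹)    [power of a product]
= ((((((z⁻¹ / z²) / y⁴) · y⁻²) / z³)⁻¹) · ((z³)⁻¹)) · (y⁻¹)    [power of a product]
= ((((((z⁻¹ / z²) / y⁴) · y⁻²)⁻¹) / ((z³)⁻¹)) · ((z³)⁻¹)) · (y⁻¹)    [power of a quotient]
= ((((((z⁻¹ / z²) / y⁴)⁻¹) · ((y⁻²)⁻¹)) / ((z³)⁻¹)) · ((z³)⁻¹)) · (y⁻¹)    [power of a product]
= ((((((z⁻¹ / z²)⁻¹) / ((y⁴)⁻¹)) · ((y⁻²)⁻¹)) / ((z³)⁻¹)) · ((z³)⁻¹)) · (y⁻¹)    [power of a quotient]
= (((((((z⁻¹)⁻¹) / ((z²)⁻¹)) / ((y⁴)⁻¹)) · ((y⁻²)⁻¹)) / ((z³)⁻¹)) · ((z³)⁻¹)) · (y⁻¹)    [power of a quotient]
= (((((z / ((z²)⁻¹)) / ((y⁴)⁻¹)) · ((y⁻²)⁻¹)) / ((z³)⁻¹)) · ((z³)⁻¹)) · (y⁻¹)    [power of a power]
= (((((z / z⁻²) / ((y⁴)⁻¹)) · ((y⁻²)⁻¹)) / ((z³)⁻¹)) · ((z³)⁻¹)) · (y⁻¹)    [power of a power]
= ((((z³ / ((y⁴)⁻¹)) · ((y⁻²)⁻¹)) / ((z³)⁻¹)) · ((z³)⁻¹)) · (y⁻¹)    [quotient of powers]
= ((((z³ / y⁻⁴) · ((y⁻²)⁻¹)) / ((z³)⁻¹)) · ((z³)⁻¹)) · (y⁻¹)    [power of a power]
= ((((z³ / y⁻⁴) · y²) / ((z³)⁻¹)) · ((z³)⁻¹)) · (y⁻¹)    [power of a power]
= ((((z³ / y⁻⁴) · y²) / z⁻³) · ((z³)⁻¹)) · (y⁻¹)    [power of a power]
= ((((z³ / y⁻⁴) · y²) / z⁻³) · z⁻³) · (y⁻¹)    [power of a power]
= y⁵z³    [quotient of powers; product of powers]

y⁵z³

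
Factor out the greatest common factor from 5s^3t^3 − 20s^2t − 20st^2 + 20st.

5st(s^2t^2 − 4s − 4t + 4)

5s^3t^3 − 20s^2t − 20st^2 + 20st
= 5(s^3t^3 − 4s^2t − 4st^2 + 4st)    [factor out 5]
= 5st(s^2t^2 − 4s − 4t + 4)    [factor out st]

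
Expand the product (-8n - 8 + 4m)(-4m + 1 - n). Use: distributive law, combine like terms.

28mn + 8n^2 + 36m - 8 - 16m^2

(-8n - 8 + 4m)(-4m + 1 - n)
= 32mn - 8n + 8n^2 + 32m - 8 + 8n - 16m^2 + 4m - 4mn    [distributive law]
= 28mn + 8n^2 + 36m - 8 - 16m^2    [combine like terms]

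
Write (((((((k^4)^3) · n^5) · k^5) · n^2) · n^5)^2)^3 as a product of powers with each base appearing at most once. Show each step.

k^102n^72

(((((((k^4)^3) · n^5) · k^5) · n^2) · n^5)^2)^3
= ((((((k^4)^3) · n^5) · k^5) · n^2) · n^5)^6    [power of a power]
= ((((((k^4)^3) · n^5) · k^5) · n^2)^6) · ((n^5)^6)    [power of a product]
= ((((((k^4)^3) · n^5) · k^5)^6) · ((n^2)^6)) · ((n^5)^6)    [power of a product]
= ((((((k^4)^3) · n^5)^6) · ((k^5)^6)) · ((n^2)^6)) · ((n^5)^6)    [power of a product]
= ((((((k^4)^3)^6) · ((n^5)^6)) · ((k^5)^6)) · ((n^2)^6)) · ((n^5)^6)    [power of a product]
= (((((k^4)^18) · ((n^5)^6)) · ((k^5)^6)) · ((n^2)^6)) · ((n^5)^6)    [power of a power]
= (((k^72 · ((n^5)^6)) · ((k^5)^6)) · ((n^2)^6)) · ((n^5)^6)    [power of a power]
= (((k^72 · n^30) · ((k^5)^6)) · ((n^2)^6)) · ((n^5)^6)    [power of a power]
= (((k^72 · n^30) · k^30) · ((n^2)^6)) · ((n^5)^6)    [power of a power]
= (((k^72 · n^30) · k^30) · n^12) · ((n^5)^6)    [power of a power]
= (((k^72 · n^30) · k^30) · n^12) · n^30    [power of a power]
= k^102n^72    [product of powers]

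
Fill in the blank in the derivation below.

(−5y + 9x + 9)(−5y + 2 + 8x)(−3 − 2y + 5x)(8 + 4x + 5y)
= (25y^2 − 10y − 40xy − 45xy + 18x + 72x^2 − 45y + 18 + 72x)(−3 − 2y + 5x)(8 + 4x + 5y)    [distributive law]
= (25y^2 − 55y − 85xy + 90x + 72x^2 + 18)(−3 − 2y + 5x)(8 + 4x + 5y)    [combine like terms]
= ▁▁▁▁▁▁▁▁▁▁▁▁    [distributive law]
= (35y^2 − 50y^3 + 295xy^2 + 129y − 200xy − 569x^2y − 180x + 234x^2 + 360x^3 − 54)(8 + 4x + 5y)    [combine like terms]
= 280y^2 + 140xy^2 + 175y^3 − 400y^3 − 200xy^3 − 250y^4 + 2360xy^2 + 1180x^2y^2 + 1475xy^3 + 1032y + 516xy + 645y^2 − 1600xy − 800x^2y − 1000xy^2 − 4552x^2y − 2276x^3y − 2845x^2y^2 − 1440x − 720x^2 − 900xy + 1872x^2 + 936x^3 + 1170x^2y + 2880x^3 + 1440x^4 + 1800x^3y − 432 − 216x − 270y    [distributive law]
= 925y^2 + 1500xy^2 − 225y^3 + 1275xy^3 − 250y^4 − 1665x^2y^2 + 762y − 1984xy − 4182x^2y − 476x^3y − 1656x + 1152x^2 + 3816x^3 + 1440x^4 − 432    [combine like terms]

By distributive law:

(−75y^2 − 50y^3 + 125xy^2 + 165y + 110y^2 − 275xy + 255xy + 170xy^2 − 425x^2y − 270x − 180xy + 450x^2 − 216x^2 − 144x^2y + 360x^3 − 54 − 36y + 90x)(8 + 4x + 5y)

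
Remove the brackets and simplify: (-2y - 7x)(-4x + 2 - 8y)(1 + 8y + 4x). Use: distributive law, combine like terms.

-64xy + 576xy^2 + 480x^2y - 4y - 16y^2 + 128y^3 - 28x^2 + 112x^3 - 14x

(-2y - 7x)(-4x + 2 - 8y)(1 + 8y + 4x)
= (8xy - 4y + 16y^2 + 28x^2 - 14x + 56xy)(1 + 8y + 4x)    [distributive law]
= (64xy - 4y + 16y^2 + 28x^2 - 14x)(1 + 8y + 4x)    [combine like terms]
= 64xy + 512xy^2 + 256x^2y - 4y - 32y^2 - 16xy + 16y^2 + 128y^3 + 64xy^2 + 28x^2 + 224x^2y + 112x^3 - 14x - 112xy - 56x^2    [distributive law]
= -64xy + 576xy^2 + 480x^2y - 4y - 16y^2 + 128y^3 - 28x^2 + 112x^3 - 14x    [combine like terms]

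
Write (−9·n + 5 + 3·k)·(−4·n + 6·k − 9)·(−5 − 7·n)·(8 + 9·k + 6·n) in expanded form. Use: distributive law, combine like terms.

−4796·n^2 + 87·k·n^2 − 5658·n^3 + 504·k·n^3 − 1512·n^4 + 2472·k·n + 1233·k^2·n + 3402·k^2·n^2 + 1430·n + 1905·k − 855·k^2 + 1800 − 810·k^3 − 1134·k^3·n

(−9·n + 5 + 3·k)·(−4·n + 6·k − 9)·(−5 − 7·n)·(8 + 9·k + 6·n)
= (36·n^2 − 54·k·n + 81·n − 20·n + 30·k − 45 − 12·k·n + 18·k^2 − 27·k)·(−5 − 7·n)·(8 + 9·k + 6·n)    [distributive law]
= (36·n^2 − 66·k·n + 61·n + 3·k − 45 + 18·k^2)·(−5 − 7·n)·(8 + 9·k + 6·n)    [combine like terms]
= (−180·n^2 − 252·n^3 + 330·k·n + 462·k·n^2 − 305·n − 427·n^2 − 15·k − 21·k·n + 225 + 315·n − 90·k^2 − 126·k^2·n)·(8 + 9·k + 6·n)    [distributive law]
= (−607·n^2 − 252·n^3 + 309·k·n + 462·k·n^2 + 10·n − 15·k + 225 − 90·k^2 − 126·k^2·n)·(8 + 9·k + 6·n)    [combine like terms]
= −4856·n^2 − 5463·k·n^2 − 3642·n^3 − 2016·n^3 − 2268·k·n^3 − 1512·n^4 + 2472·k·n + 2781·k^2·n + 1854·k·n^2 + 3696·k·n^2 + 4158·k^2·n^2 + 2772·k·n^3 + 80·n + 90·k·n + 60·n^2 − 120·k − 135·k^2 − 90·k·n + 1800 + 2025·k + 1350·n − 720·k^2 − 810·k^3 − 540·k^2·n − 1008·k^2·n − 1134·k^3·n − 756·k^2·n^2    [distributive law]
= −4796·n^2 + 87·k·n^2 − 5658·n^3 + 504·k·n^3 − 1512·n^4 + 2472·k·n + 1233·k^2·n + 3402·k^2·n^2 + 1430·n + 1905·k − 855·k^2 + 1800 − 810·k^3 − 1134·k^3·n    [combine like terms]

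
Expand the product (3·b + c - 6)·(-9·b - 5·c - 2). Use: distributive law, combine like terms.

(3·b + c - 6)·(-9·b - 5·c - 2)
= -27·b² - 15·b·c - 6·b - 9·b·c - 5·c² - 2·c + 54·b + 30·c + 12    [distributive law]
= -27·b² - 24·b·c + 48·b - 5·c² + 28·c + 12    [combine like terms]

-27·b² - 24·b·c + 48·b - 5·c² + 28·c + 12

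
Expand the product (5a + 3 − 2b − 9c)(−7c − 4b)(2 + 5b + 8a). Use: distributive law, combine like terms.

−238ac + 225abc − 280a^2c − 136ab − 36ab^2 − 160a^2b − 42c − 5bc − 24b − 44b^2 + 250b^2c + 40b^3 + 126c^2 + 315bc^2 + 504ac^2

(5a + 3 − 2b − 9c)(−7c − 4b)(2 + 5b + 8a)
= (−35ac − 20ab − 21c − 12b + 14bc + 8b^2 + 63c^2 + 36bc)(2 + 5b + 8a)    [distributive law]
= (−35ac − 20ab − 21c − 12b + 50bc + 8b^2 + 63c^2)(2 + 5b + 8a)    [combine like terms]
= −70ac − 175abc − 280a^2c − 40ab − 100ab^2 − 160a^2b − 42c − 105bc − 168ac − 24b − 60b^2 − 96ab + 100bc + 250b^2c + 400abc + 16b^2 + 40b^3 + 64ab^2 + 126c^2 + 315bc^2 + 504ac^2    [distributive law]
= −238ac + 225abc − 280a^2c − 136ab − 36ab^2 − 160a^2b − 42c − 5bc − 24b − 44b^2 + 250b^2c + 40b^3 + 126c^2 + 315bc^2 + 504ac^2    [combine like terms]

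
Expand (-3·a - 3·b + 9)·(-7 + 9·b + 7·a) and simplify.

(-3·a - 3·b + 9)·(-7 + 9·b + 7·a)
= 21·a - 27·a·b - 21·a² + 21·b - 27·b² - 21·a·b - 63 + 81·b + 63·a    [distributive law]
= 84·a - 48·a·b - 21·a² + 102·b - 27·b² - 63    [combine like terms]

84·a - 48·a·b - 21·a² + 102·b - 27·b² - 63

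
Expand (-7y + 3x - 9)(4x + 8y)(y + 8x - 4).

-452xy^2 - 20x^2y - 596xy - 56y^3 + 152y^2 + 96x^3 - 336x^2 + 144x + 288y

(-7y + 3x - 9)(4x + 8y)(y + 8x - 4)
= (-28xy - 56y^2 + 12x^2 + 24xy - 36x - 72y)(y + 8x - 4)    [distributive law]
= (-4xy - 56y^2 + 12x^2 - 36x - 72y)(y + 8x - 4)    [combine like terms]
= -4xy^2 - 32x^2y + 16xy - 56y^3 - 448xy^2 + 224y^2 + 12x^2y + 96x^3 - 48x^2 - 36xy - 288x^2 + 144x - 72y^2 - 576xy + 288y    [distributive law]
= -452xy^2 - 20x^2y - 596xy - 56y^3 + 152y^2 + 96x^3 - 336x^2 + 144x + 288y    [combine like terms]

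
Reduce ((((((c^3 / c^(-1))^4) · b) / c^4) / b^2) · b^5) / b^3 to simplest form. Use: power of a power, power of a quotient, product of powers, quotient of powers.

((((((c^3 / c^(-1))^4) · b) / c^4) / b^2) · b^5) / b^3
= (((((((c^3)^4) / ((c^(-1))^4)) · b) / c^4) / b^2) · b^5) / b^3    [power of a quotient]
= (((((c^12 / ((c^(-1))^4)) · b) / c^4) / b^2) · b^5) / b^3    [power of a power]
= (((((c^12 / c^(-4)) · b) / c^4) / b^2) · b^5) / b^3    [power of a power]
= ((((c^16 · b) / c^4) / b^2) · b^5) / b^3    [quotient of powers]
= bc^12    [quotient of powers; product of powers]

bc^12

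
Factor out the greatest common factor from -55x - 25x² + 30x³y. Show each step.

-55x - 25x² + 30x³y
= 5(-11x - 5x² + 6x³y)    [factor out 5]
= 5x(-11 - 5x + 6x²y)    [factor out x]

5x(-11 - 5x + 6x²y)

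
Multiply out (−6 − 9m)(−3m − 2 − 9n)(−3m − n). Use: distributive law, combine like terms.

−108m^2 − 198mn − 36m − 12n − 54n^2 − 81m^3 − 270m^2n − 81mn^2

(−6 − 9m)(−3m − 2 − 9n)(−3m − n)
= (18m + 12 + 54n + 27m^2 + 18m + 81mn)(−3m − n)    [distributive law]
= (36m + 12 + 54n + 27m^2 + 81mn)(−3m − n)    [combine like terms]
= −108m^2 − 36mn − 36m − 12n − 162mn − 54n^2 − 81m^3 − 27m^2n − 243m^2n − 81mn^2    [distributive law]
= −108m^2 − 198mn − 36m − 12n − 54n^2 − 81m^3 − 270m^2n − 81mn^2    [combine like terms]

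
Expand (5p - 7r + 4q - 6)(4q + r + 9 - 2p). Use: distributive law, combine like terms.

(5p - 7r + 4q - 6)(4q + r + 9 - 2p)
= 20pq + 5pr + 45p - 10p^2 - 28qr - 7r^2 - 63r + 14pr + 16q^2 + 4qr + 36q - 8pq - 24q - 6r - 54 + 12p    [distributive law]
= 12pq + 19pr + 57p - 10p^2 - 24qr - 7r^2 - 69r + 16q^2 + 12q - 54    [combine like terms]

12pq + 19pr + 57p - 10p^2 - 24qr - 7r^2 - 69r + 16q^2 + 12q - 54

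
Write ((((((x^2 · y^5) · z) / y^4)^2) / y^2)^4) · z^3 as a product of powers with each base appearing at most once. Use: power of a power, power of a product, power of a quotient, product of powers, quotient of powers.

((((((x^2 · y^5) · z) / y^4)^2) / y^2)^4) · z^3
= ((((((x^2 · y^5) · z) / y^4)^2)^4) / ((y^2)^4)) · z^3    [power of a quotient]
= (((((x^2 · y^5) · z) / y^4)^8) / ((y^2)^4)) · z^3    [power of a power]
= (((((x^2 · y^5) · z)^8) / ((y^4)^8)) / ((y^2)^4)) · z^3    [power of a quotient]
= (((((x^2 · y^5)^8) · (z^8)) / ((y^4)^8)) / ((y^2)^4)) · z^3    [power of a product]
= ((((((x^2)^8) · ((y^5)^8)) · (z^8)) / ((y^4)^8)) / ((y^2)^4)) · z^3    [power of a product]
= ((((x^16 · ((y^5)^8)) · (z^8)) / ((y^4)^8)) / ((y^2)^4)) · z^3    [power of a power]
= ((((x^16 · y^40) · (z^8)) / ((y^4)^8)) / ((y^2)^4)) · z^3    [power of a power]
= ((((x^16 · y^40) · z^8) / y^32) / ((y^2)^4)) · z^3    [power of a power]
= ((((x^16 · y^40) · z^8) / y^32) / y^8) · z^3    [power of a power]
= x^16z^11    [quotient of powers; product of powers]

x^16z^11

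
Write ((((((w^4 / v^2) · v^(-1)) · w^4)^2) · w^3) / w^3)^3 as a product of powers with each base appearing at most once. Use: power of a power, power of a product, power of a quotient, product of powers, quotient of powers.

((((((w^4 / v^2) · v^(-1)) · w^4)^2) · w^3) / w^3)^3
= ((((((w^4 / v^2) · v^(-1)) · w^4)^2) · w^3)^3) / ((w^3)^3)    [power of a quotient]
= ((((((w^4 / v^2) · v^(-1)) · w^4)^2)^3) · ((w^3)^3)) / ((w^3)^3)    [power of a product]
= (((((w^4 / v^2) · v^(-1)) · w^4)^6) · ((w^3)^3)) / ((w^3)^3)    [power of a power]
= (((((w^4 / v^2) · v^(-1))^6) · ((w^4)^6)) · ((w^3)^3)) / ((w^3)^3)    [power of a product]
= (((((w^4 / v^2)^6) · ((v^(-1))^6)) · ((w^4)^6)) · ((w^3)^3)) / ((w^3)^3)    [power of a product]
= ((((((w^4)^6) / ((v^2)^6)) · ((v^(-1))^6)) · ((w^4)^6)) · ((w^3)^3)) / ((w^3)^3)    [power of a quotient]
= ((((w^24 / ((v^2)^6)) · ((v^(-1))^6)) · ((w^4)^6)) · ((w^3)^3)) / ((w^3)^3)    [power of a power]
= ((((w^24 / v^12) · ((v^(-1))^6)) · ((w^4)^6)) · ((w^3)^3)) / ((w^3)^3)    [power of a power]
= ((((w^24 / v^12) · v^(-6)) · ((w^4)^6)) · ((w^3)^3)) / ((w^3)^3)    [power of a power]
= ((((w^24 / v^12) · v^(-6)) · w^24) · ((w^3)^3)) / ((w^3)^3)    [power of a power]
= ((((w^24 / v^12) · v^(-6)) · w^24) · w^9) / ((w^3)^3)    [power of a power]
= ((((w^24 / v^12) · v^(-6)) · w^24) · w^9) / w^9    [power of a power]
= v^(-18)w^48    [quotient of powers; product of powers]

v^(-18)w^48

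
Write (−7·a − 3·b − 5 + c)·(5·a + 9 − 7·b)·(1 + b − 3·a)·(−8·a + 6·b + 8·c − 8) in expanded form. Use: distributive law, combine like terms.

−2672·a^3 + 3094·a^2·b + 2128·a^2·c − 2208·a^2 + 1726·a^3·b − 590·a^2·b^2 − 1394·a^2·b·c − 840·a^4 + 960·a^3·c + 1202·a·b + 480·a·c − 16·a − 468·a·b^2 − 980·a·b·c − 342·a·b^3 − 20·a·b^2·c − 454·b^2 − 258·b·c + 26·b + 6·b^3 + 300·b^2·c + 126·b^4 + 126·b^3·c − 432·c + 360 − 176·a·c^2 + 208·a·b·c^2 − 120·a^2·c^2 + 72·c^2 + 16·b·c^2 − 56·b^2·c^2

(−7·a − 3·b − 5 + c)·(5·a + 9 − 7·b)·(1 + b − 3·a)·(−8·a + 6·b + 8·c − 8)
= (−35·a^2 − 63·a + 49·a·b − 15·a·b − 27·b + 21·b^2 − 25·a − 45 + 35·b + 5·a·c + 9·c − 7·b·c)·(1 + b − 3·a)·(−8·a + 6·b + 8·c − 8)    [distributive law]
= (−35·a^2 − 88·a + 34·a·b + 8·b + 21·b^2 − 45 + 5·a·c + 9·c − 7·b·c)·(1 + b − 3·a)·(−8·a + 6·b + 8·c − 8)    [combine like terms]
= (−35·a^2 − 35·a^2·b + 105·a^3 − 88·a − 88·a·b + 264·a^2 + 34·a·b + 34·a·b^2 − 102·a^2·b + 8·b + 8·b^2 − 24·a·b + 21·b^2 + 21·b^3 − 63·a·b^2 − 45 − 45·b + 135·a + 5·a·c + 5·a·b·c − 15·a^2·c + 9·c + 9·b·c − 27·a·c − 7·b·c − 7·b^2·c + 21·a·b·c)·(−8·a + 6·b + 8·c − 8)    [distributive law]
= (229·a^2 − 137·a^2·b + 105·a^3 + 47·a − 78·a·b − 29·a·b^2 − 37·b + 29·b^2 + 21·b^3 − 45 − 22·a·c + 26·a·b·c − 15·a^2·c + 9·c + 2·b·c − 7·b^2·c)·(−8·a + 6·b + 8·c − 8)    [combine like terms]
= −1832·a^3 + 1374·a^2·b + 1832·a^2·c − 1832·a^2 + 1096·a^3·b − 822·a^2·b^2 − 1096·a^2·b·c + 1096·a^2·b − 840·a^4 + 630·a^3·b + 840·a^3·c − 840·a^3 − 376·a^2 + 282·a·b + 376·a·c − 376·a + 624·a^2·b − 468·a·b^2 − 624·a·b·c + 624·a·b + 232·a^2·b^2 − 174·a·b^3 − 232·a·b^2·c + 232·a·b^2 + 296·a·b − 222·b^2 − 296·b·c + 296·b − 232·a·b^2 + 174·b^3 + 232·b^2·c − 232·b^2 − 168·a·b^3 + 126·b^4 + 168·b^3·c − 168·b^3 + 360·a − 270·b − 360·c + 360 + 176·a^2·c − 132·a·b·c − 176·a·c^2 + 176·a·c − 208·a^2·b·c + 156·a·b^2·c + 208·a·b·c^2 − 208·a·b·c + 120·a^3·c − 90·a^2·b·c − 120·a^2·c^2 + 120·a^2·c − 72·a·c + 54·b·c + 72·c^2 − 72·c − 16·a·b·c + 12·b^2·c + 16·b·c^2 − 16·b·c + 56·a·b^2·c − 42·b^3·c − 56·b^2·c^2 + 56·b^2·c    [distributive law]
= −2672·a^3 + 3094·a^2·b + 2128·a^2·c − 2208·a^2 + 1726·a^3·b − 590·a^2·b^2 − 1394·a^2·b·c − 840·a^4 + 960·a^3·c + 1202·a·b + 480·a·c − 16·a − 468·a·b^2 − 980·a·b·c − 342·a·b^3 − 20·a·b^2·c − 454·b^2 − 258·b·c + 26·b + 6·b^3 + 300·b^2·c + 126·b^4 + 126·b^3·c − 432·c + 360 − 176·a·c^2 + 208·a·b·c^2 − 120·a^2·c^2 + 72·c^2 + 16·b·c^2 − 56·b^2·c^2    [combine like terms]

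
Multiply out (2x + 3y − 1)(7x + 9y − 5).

14x² + 39xy − 17x + 27y² − 24y + 5

(2x + 3y − 1)(7x + 9y − 5)
= 14x² + 18xy − 10x + 21xy + 27y² − 15y − 7x − 9y + 5    [distributive law]
= 14x² + 39xy − 17x + 27y² − 24y + 5    [combine like terms]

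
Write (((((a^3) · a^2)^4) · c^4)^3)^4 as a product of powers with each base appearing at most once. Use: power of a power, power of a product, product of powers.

(((((a^3) · a^2)^4) · c^4)^3)^4
= ((((a^3) · a^2)^4) · c^4)^12    [power of a power]
= ((((a^3) · a^2)^4)^12) · ((c^4)^12)    [power of a product]
= (((a^3) · a^2)^48) · ((c^4)^12)    [power of a power]
= (((a^3)^48) · ((a^2)^48)) · ((c^4)^12)    [power of a product]
= ((a^144) · ((a^2)^48)) · ((c^4)^12)    [power of a power]
= (a^144 · a^96) · ((c^4)^12)    [power of a power]
= a^240 · ((c^4)^12)    [product of powers]
= a^240 · c^48    [power of a power]
= a^240c^48    [rearrange]

a^240c^48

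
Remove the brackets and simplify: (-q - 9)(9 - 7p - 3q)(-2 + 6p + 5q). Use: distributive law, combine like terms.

(-q - 9)(9 - 7p - 3q)(-2 + 6p + 5q)
= (-9q + 7pq + 3q² - 81 + 63p + 27q)(-2 + 6p + 5q)    [distributive law]
= (18q + 7pq + 3q² - 81 + 63p)(-2 + 6p + 5q)    [combine like terms]
= -36q + 108pq + 90q² - 14pq + 42p²q + 35pq² - 6q² + 18pq² + 15q³ + 162 - 486p - 405q - 126p + 378p² + 315pq    [distributive law]
= -441q + 409pq + 84q² + 42p²q + 53pq² + 15q³ + 162 - 612p + 378p²    [combine like terms]

-441q + 409pq + 84q² + 42p²q + 53pq² + 15q³ + 162 - 612p + 378p²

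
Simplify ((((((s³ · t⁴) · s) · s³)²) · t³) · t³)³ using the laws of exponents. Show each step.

((((((s³ · t⁴) · s) · s³)²) · t³) · t³)³
= ((((((s³ · t⁴) · s) · s³)²) · t³)³) · ((t³)³)    [power of a product]
= ((((((s³ · t⁴) · s) · s³)²)³) · ((t³)³)) · ((t³)³)    [power of a product]
= (((((s³ · t⁴) · s) · s³)⁶) · ((t³)³)) · ((t³)³)    [power of a power]
= (((((s³ · t⁴) · s)⁶) · ((s³)⁶)) · ((t³)³)) · ((t³)³)    [power of a product]
= (((((s³ · t⁴)⁶) · (s⁶)) · ((s³)⁶)) · ((t³)³)) · ((t³)³)    [power of a product]
= ((((((s³)⁶) · ((t⁴)⁶)) · (s⁶)) · ((s³)⁶)) · ((t³)³)) · ((t³)³)    [power of a product]
= ((((s¹⁸ · ((t⁴)⁶)) · (s⁶)) · ((s³)⁶)) · ((t³)³)) · ((t³)³)    [power of a power]
= ((((s¹⁸ · t²⁴) · (s⁶)) · ((s³)⁶)) · ((t³)³)) · ((t³)³)    [power of a power]
= ((((s¹⁸ · t²⁴) · s⁶) · s¹⁸) · ((t³)³)) · ((t³)³)    [power of a power]
= ((((s¹⁸ · t²⁴) · s⁶) · s¹⁸) · t⁹) · ((t³)³)    [power of a power]
= ((((s¹⁸ · t²⁴) · s⁶) · s¹⁸) · t⁹) · t⁹    [power of a power]
= s⁴²t⁴²    [product of powers]

s⁴²t⁴²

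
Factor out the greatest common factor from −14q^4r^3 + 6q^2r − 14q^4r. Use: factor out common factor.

2q^2r(−7q^2r^2 + 3 − 7q^2)

−14q^4r^3 + 6q^2r − 14q^4r
= 2(−7q^4r^3 + 3q^2r − 7q^4r)    [factor out 2]
= 2q^2r(−7q^2r^2 + 3 − 7q^2)    [factor out q^2r]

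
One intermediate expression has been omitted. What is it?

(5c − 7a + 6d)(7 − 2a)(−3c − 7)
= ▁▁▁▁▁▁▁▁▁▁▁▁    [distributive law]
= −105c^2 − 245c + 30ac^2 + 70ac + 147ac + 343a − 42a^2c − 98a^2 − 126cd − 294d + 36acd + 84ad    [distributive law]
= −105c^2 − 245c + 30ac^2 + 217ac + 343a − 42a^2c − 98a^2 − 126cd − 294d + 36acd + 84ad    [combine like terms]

By distributive law:

(35c − 10ac − 49a + 14a^2 + 42d − 12ad)(−3c − 7)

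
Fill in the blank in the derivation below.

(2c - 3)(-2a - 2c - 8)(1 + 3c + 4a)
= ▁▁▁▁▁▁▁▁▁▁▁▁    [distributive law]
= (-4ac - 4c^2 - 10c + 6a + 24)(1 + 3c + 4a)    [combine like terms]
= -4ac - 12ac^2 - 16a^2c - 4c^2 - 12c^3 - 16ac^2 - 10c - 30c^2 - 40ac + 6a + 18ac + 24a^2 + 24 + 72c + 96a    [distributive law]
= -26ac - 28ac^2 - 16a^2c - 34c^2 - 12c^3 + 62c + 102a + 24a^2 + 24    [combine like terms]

Applying distributive law to the line above:

(-4ac - 4c^2 - 16c + 6a + 6c + 24)(1 + 3c + 4a)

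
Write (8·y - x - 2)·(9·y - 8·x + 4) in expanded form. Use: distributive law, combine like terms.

(8·y - x - 2)·(9·y - 8·x + 4)
= 72·y² - 64·x·y + 32·y - 9·x·y + 8·x² - 4·x - 18·y + 16·x - 8    [distributive law]
= 72·y² - 73·x·y + 14·y + 8·x² + 12·x - 8    [combine like terms]

72·y² - 73·x·y + 14·y + 8·x² + 12·x - 8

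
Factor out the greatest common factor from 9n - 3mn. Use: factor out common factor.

9n - 3mn
= 3(3n - mn)    [factor out 3]
= 3n(3 - m)    [factor out n]

3n(3 - m)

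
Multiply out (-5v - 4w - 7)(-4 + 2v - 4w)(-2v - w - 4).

(-5v - 4w - 7)(-4 + 2v - 4w)(-2v - w - 4)
= (20v - 10v² + 20vw + 16w - 8vw + 16w² + 28 - 14v + 28w)(-2v - w - 4)    [distributive law]
= (6v - 10v² + 12vw + 44w + 16w² + 28)(-2v - w - 4)    [combine like terms]
= -12v² - 6vw - 24v + 20v³ + 10v²w + 40v² - 24v²w - 12vw² - 48vw - 88vw - 44w² - 176w - 32vw² - 16w³ - 64w² - 56v - 28w - 112    [distributive law]
= 28v² - 142vw - 80v + 20v³ - 14v²w - 44vw² - 108w² - 204w - 16w³ - 112    [combine like terms]

28v² - 142vw - 80v + 20v³ - 14v²w - 44vw² - 108w² - 204w - 16w³ - 112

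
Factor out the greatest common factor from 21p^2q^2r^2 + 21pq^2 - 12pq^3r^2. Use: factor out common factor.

3pq^2(7pr^2 + 7 - 4qr^2)

21p^2q^2r^2 + 21pq^2 - 12pq^3r^2
= 3(7p^2q^2r^2 + 7pq^2 - 4pq^3r^2)    [factor out 3]
= 3pq^2(7pr^2 + 7 - 4qr^2)    [factor out pq^2]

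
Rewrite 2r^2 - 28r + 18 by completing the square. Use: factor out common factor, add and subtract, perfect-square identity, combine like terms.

2(r - 7)^2 - 80

2r^2 - 28r + 18
= 2(r^2 - 14r) + 18    [factor out 2 from the r-terms]
= 2(r^2 - 14r + 49 - 49) + 18    [add and subtract 49 inside the bracket]
= 2(r - 7)^2 - 98 + 18    [perfect-square identity]
= 2(r - 7)^2 - 80    [combine constants]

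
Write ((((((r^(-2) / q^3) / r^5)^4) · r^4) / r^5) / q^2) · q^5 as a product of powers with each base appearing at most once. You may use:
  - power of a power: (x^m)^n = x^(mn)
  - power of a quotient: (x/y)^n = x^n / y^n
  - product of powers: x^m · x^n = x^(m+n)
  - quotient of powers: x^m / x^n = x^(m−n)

((((((r^(-2) / q^3) / r^5)^4) · r^4) / r^5) / q^2) · q^5
= ((((((r^(-2) / q^3)^4) / ((r^5)^4)) · r^4) / r^5) / q^2) · q^5    [power of a quotient]
= (((((((r^(-2))^4) / ((q^3)^4)) / ((r^5)^4)) · r^4) / r^5) / q^2) · q^5    [power of a quotient]
= (((((r^(-8) / ((q^3)^4)) / ((r^5)^4)) · r^4) / r^5) / q^2) · q^5    [power of a power]
= (((((r^(-8) / q^12) / ((r^5)^4)) · r^4) / r^5) / q^2) · q^5    [power of a power]
= (((((r^(-8) / q^12) / r^20) · r^4) / r^5) / q^2) · q^5    [power of a power]
= q^(-9)r^(-29)    [quotient of powers; product of powers]

q^(-9)r^(-29)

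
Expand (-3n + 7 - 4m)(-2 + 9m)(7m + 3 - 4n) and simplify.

(-3n + 7 - 4m)(-2 + 9m)(7m + 3 - 4n)
= (6n - 27mn - 14 + 63m + 8m - 36m²)(7m + 3 - 4n)    [distributive law]
= (6n - 27mn - 14 + 71m - 36m²)(7m + 3 - 4n)    [combine like terms]
= 42mn + 18n - 24n² - 189m²n - 81mn + 108mn² - 98m - 42 + 56n + 497m² + 213m - 284mn - 252m³ - 108m² + 144m²n    [distributive law]
= -323mn + 74n - 24n² - 45m²n + 108mn² + 115m - 42 + 389m² - 252m³    [combine like terms]

-323mn + 74n - 24n² - 45m²n + 108mn² + 115m - 42 + 389m² - 252m³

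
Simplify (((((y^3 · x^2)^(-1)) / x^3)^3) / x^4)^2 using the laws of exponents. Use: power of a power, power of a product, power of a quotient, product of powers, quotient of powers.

x^(-38)y^(-18)

(((((y^3 · x^2)^(-1)) / x^3)^3) / x^4)^2
= (((((y^3 · x^2)^(-1)) / x^3)^3)^2) / ((x^4)^2)    [power of a quotient]
= ((((y^3 · x^2)^(-1)) / x^3)^6) / ((x^4)^2)    [power of a power]
= ((((y^3 · x^2)^(-1))^6) / ((x^3)^6)) / ((x^4)^2)    [power of a quotient]
= (((y^3 · x^2)^(-6)) / ((x^3)^6)) / ((x^4)^2)    [power of a power]
= ((((y^3)^(-6)) · ((x^2)^(-6))) / ((x^3)^6)) / ((x^4)^2)    [power of a product]
= ((y^(-18) · ((x^2)^(-6))) / ((x^3)^6)) / ((x^4)^2)    [power of a power]
= ((y^(-18) · x^(-12)) / ((x^3)^6)) / ((x^4)^2)    [power of a power]
= ((y^(-18) · x^(-12)) / x^18) / ((x^4)^2)    [power of a power]
= ((y^(-18) · x^(-12)) / x^18) / x^8    [power of a power]
= x^(-38)y^(-18)    [quotient of powers; product of powers]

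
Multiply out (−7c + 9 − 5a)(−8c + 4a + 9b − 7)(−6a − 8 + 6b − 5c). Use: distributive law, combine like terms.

(−7c + 9 − 5a)(−8c + 4a + 9b − 7)(−6a − 8 + 6b − 5c)
= (56c^2 − 28ac − 63bc + 49c − 72c + 36a + 81b − 63 + 40ac − 20a^2 − 45ab + 35a)(−6a − 8 + 6b − 5c)    [distributive law]
= (56c^2 + 12ac − 63bc − 23c + 71a + 81b − 63 − 20a^2 − 45ab)(−6a − 8 + 6b − 5c)    [combine like terms]
= −336ac^2 − 448c^2 + 336bc^2 − 280c^3 − 72a^2c − 96ac + 72abc − 60ac^2 + 378abc + 504bc − 378b^2c + 315bc^2 + 138ac + 184c − 138bc + 115c^2 − 426a^2 − 568a + 426ab − 355ac − 486ab − 648b + 486b^2 − 405bc + 378a + 504 − 378b + 315c + 120a^3 + 160a^2 − 120a^2b + 100a^2c + 270a^2b + 360ab − 270ab^2 + 225abc    [distributive law]
= −396ac^2 − 333c^2 + 651bc^2 − 280c^3 + 28a^2c − 313ac + 675abc − 39bc − 378b^2c + 499c − 266a^2 − 190a + 300ab − 1026b + 486b^2 + 504 + 120a^3 + 150a^2b − 270ab^2    [combine like terms]

−396ac^2 − 333c^2 + 651bc^2 − 280c^3 + 28a^2c − 313ac + 675abc − 39bc − 378b^2c + 499c − 266a^2 − 190a + 300ab − 1026b + 486b^2 + 504 + 120a^3 + 150a^2b − 270ab^2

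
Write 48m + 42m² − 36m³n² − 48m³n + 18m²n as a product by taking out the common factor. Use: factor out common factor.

48m + 42m² − 36m³n² − 48m³n + 18m²n
= 6(8m + 7m² − 6m³n² − 8m³n + 3m²n)    [factor out 6]
= 6m(8 + 7m − 6m²n² − 8m²n + 3mn)    [factor out m]

6m(8 + 7m − 6m²n² − 8m²n + 3mn)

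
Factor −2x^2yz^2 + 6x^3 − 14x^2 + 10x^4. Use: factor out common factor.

2x^2(−yz^2 + 3x − 7 + 5x^2)

−2x^2yz^2 + 6x^3 − 14x^2 + 10x^4
= 2(−x^2yz^2 + 3x^3 − 7x^2 + 5x^4)    [factor out 2]
= 2x^2(−yz^2 + 3x − 7 + 5x^2)    [factor out x^2]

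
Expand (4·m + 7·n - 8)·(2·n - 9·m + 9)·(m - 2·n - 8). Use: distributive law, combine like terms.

17·m^2·n + 124·m·n^2 + 271·m·n - 36·m^3 + 396·m^2 - 936·m - 28·n^3 - 206·n^2 - 232·n + 576

(4·m + 7·n - 8)·(2·n - 9·m + 9)·(m - 2·n - 8)
= (8·m·n - 36·m^2 + 36·m + 14·n^2 - 63·m·n + 63·n - 16·n + 72·m - 72)·(m - 2·n - 8)    [distributive law]
= (-55·m·n - 36·m^2 + 108·m + 14·n^2 + 47·n - 72)·(m - 2·n - 8)    [combine like terms]
= -55·m^2·n + 110·m·n^2 + 440·m·n - 36·m^3 + 72·m^2·n + 288·m^2 + 108·m^2 - 216·m·n - 864·m + 14·m·n^2 - 28·n^3 - 112·n^2 + 47·m·n - 94·n^2 - 376·n - 72·m + 144·n + 576    [distributive law]
= 17·m^2·n + 124·m·n^2 + 271·m·n - 36·m^3 + 396·m^2 - 936·m - 28·n^3 - 206·n^2 - 232·n + 576    [combine like terms]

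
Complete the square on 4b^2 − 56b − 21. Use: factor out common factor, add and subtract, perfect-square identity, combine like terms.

4b^2 − 56b − 21
= 4(b^2 − 14b) − 21    [factor out 4 from the b-terms]
= 4(b^2 − 14b + 49 − 49) − 21    [add and subtract 49 inside the bracket]
= 4(b − 7)^2 − 196 − 21    [perfect-square identity]
= 4(b − 7)^2 − 217    [combine constants]

4(b − 7)^2 − 217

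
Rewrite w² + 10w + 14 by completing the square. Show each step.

(w + 5)² − 11

w² + 10w + 14
= w² + 10w + 25 − 25 + 14    [add and subtract 25]
= (w + 5)² − 25 + 14    [perfect-square identity]
= (w + 5)² − 11    [combine constants]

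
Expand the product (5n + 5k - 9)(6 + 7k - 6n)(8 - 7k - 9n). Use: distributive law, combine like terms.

(5n + 5k - 9)(6 + 7k - 6n)(8 - 7k - 9n)
= (30n + 35kn - 30n^2 + 30k + 35k^2 - 30kn - 54 - 63k + 54n)(8 - 7k - 9n)    [distributive law]
= (84n + 5kn - 30n^2 - 33k + 35k^2 - 54)(8 - 7k - 9n)    [combine like terms]
= 672n - 588kn - 756n^2 + 40kn - 35k^2n - 45kn^2 - 240n^2 + 210kn^2 + 270n^3 - 264k + 231k^2 + 297kn + 280k^2 - 245k^3 - 315k^2n - 432 + 378k + 486n    [distributive law]
= 1158n - 251kn - 996n^2 - 350k^2n + 165kn^2 + 270n^3 + 114k + 511k^2 - 245k^3 - 432    [combine like terms]

1158n - 251kn - 996n^2 - 350k^2n + 165kn^2 + 270n^3 + 114k + 511k^2 - 245k^3 - 432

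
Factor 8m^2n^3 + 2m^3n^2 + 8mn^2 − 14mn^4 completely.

8m^2n^3 + 2m^3n^2 + 8mn^2 − 14mn^4
= 2(4m^2n^3 + m^3n^2 + 4mn^2 − 7mn^4)    [factor out 2]
= 2mn^2(4mn + m^2 + 4 − 7n^2)    [factor out mn^2]

2mn^2(4mn + m^2 + 4 − 7n^2)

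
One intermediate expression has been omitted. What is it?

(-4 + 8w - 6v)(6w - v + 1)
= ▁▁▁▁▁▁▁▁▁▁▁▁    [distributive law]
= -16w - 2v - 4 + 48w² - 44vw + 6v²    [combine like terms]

Applying distributive law to the line above:

-24w + 4v - 4 + 48w² - 8vw + 8w - 36vw + 6v² - 6v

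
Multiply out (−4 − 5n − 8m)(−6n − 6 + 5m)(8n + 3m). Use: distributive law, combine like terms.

432n² + 386mn + 192n + 72m + 84m² + 240n³ + 274mn² − 251m²n − 120m³

(−4 − 5n − 8m)(−6n − 6 + 5m)(8n + 3m)
= (24n + 24 − 20m + 30n² + 30n − 25mn + 48mn + 48m − 40m²)(8n + 3m)    [distributive law]
= (54n + 24 + 28m + 30n² + 23mn − 40m²)(8n + 3m)    [combine like terms]
= 432n² + 162mn + 192n + 72m + 224mn + 84m² + 240n³ + 90mn² + 184mn² + 69m²n − 320m²n − 120m³    [distributive law]
= 432n² + 386mn + 192n + 72m + 84m² + 240n³ + 274mn² − 251m²n − 120m³    [combine like terms]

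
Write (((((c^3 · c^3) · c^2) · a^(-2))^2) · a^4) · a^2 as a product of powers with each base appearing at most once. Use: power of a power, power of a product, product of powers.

(((((c^3 · c^3) · c^2) · a^(-2))^2) · a^4) · a^2
= (((((c^3 · c^3) · c^2)^2) · ((a^(-2))^2)) · a^4) · a^2    [power of a product]
= (((((c^3 · c^3)^2) · ((c^2)^2)) · ((a^(-2))^2)) · a^4) · a^2    [power of a product]
= ((((((c^3)^2) · ((c^3)^2)) · ((c^2)^2)) · ((a^(-2))^2)) · a^4) · a^2    [power of a product]
= ((((c^6 · ((c^3)^2)) · ((c^2)^2)) · ((a^(-2))^2)) · a^4) · a^2    [power of a power]
= ((((c^6 · c^6) · ((c^2)^2)) · ((a^(-2))^2)) · a^4) · a^2    [power of a power]
= (((c^12 · ((c^2)^2)) · ((a^(-2))^2)) · a^4) · a^2    [product of powers]
= (((c^12 · c^4) · ((a^(-2))^2)) · a^4) · a^2    [power of a power]
= ((c^16 · ((a^(-2))^2)) · a^4) · a^2    [product of powers]
= ((c^16 · a^(-4)) · a^4) · a^2    [power of a power]
= a^2c^16    [product of powers]

a^2c^16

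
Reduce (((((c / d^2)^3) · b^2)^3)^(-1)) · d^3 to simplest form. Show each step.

b^(-6)c^(-9)d^21

(((((c / d^2)^3) · b^2)^3)^(-1)) · d^3
= ((((c / d^2)^3) · b^2)^(-3)) · d^3    [power of a power]
= ((((c / d^2)^3)^(-3)) · ((b^2)^(-3))) · d^3    [power of a product]
= (((c / d^2)^(-9)) · ((b^2)^(-3))) · d^3    [power of a power]
= (((c^(-9)) / ((d^2)^(-9))) · ((b^2)^(-3))) · d^3    [power of a quotient]
= ((c^(-9) / d^(-18)) · ((b^2)^(-3))) · d^3    [power of a power]
= ((c^(-9) / d^(-18)) · b^(-6)) · d^3    [power of a power]
= b^(-6)c^(-9)d^21    [quotient of powers]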